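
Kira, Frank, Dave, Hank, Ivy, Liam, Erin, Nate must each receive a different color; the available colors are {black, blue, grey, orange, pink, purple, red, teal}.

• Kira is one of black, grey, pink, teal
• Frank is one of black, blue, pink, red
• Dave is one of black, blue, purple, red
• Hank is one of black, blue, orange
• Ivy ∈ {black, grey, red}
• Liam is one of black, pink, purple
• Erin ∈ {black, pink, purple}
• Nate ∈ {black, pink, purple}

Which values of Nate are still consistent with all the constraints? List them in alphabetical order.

Among the 8 variables, orange fits only Hank (and all 8 values in {black, blue, grey, orange, pink, purple, red, teal} must be used), so Hank = orange.
The 7 still-open variables draw from only 7 values {black, blue, grey, pink, purple, red, teal}, so each is used; only Kira can be teal, hence Kira = teal.
Among the 6 still-open variables, grey fits only Ivy (and all 6 values in {black, blue, grey, pink, purple, red} must be used), so Ivy = grey.
The 3 variables Liam, Erin, Nate are confined to {black, pink, purple}, which locks those values in; drop them from Frank, Dave.
No further eliminations apply; Nate can still be any of black, pink, purple.

black, pink, purple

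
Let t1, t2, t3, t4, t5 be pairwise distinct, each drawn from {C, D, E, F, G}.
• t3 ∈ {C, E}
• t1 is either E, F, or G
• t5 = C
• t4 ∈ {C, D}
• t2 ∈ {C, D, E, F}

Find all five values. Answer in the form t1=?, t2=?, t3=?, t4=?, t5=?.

t1=G, t2=F, t3=E, t4=D, t5=C

t5 has just one choice, so t5 = C. Remove C from t2, t3, t4.
That leaves t3 = E. Eliminate E elsewhere: t1, t2.
t4's domain is down to {D}, so t4 = D. Strike D from t2.
t2 must be F (only option left). Remove F from t1.
t1 must be G (only option left).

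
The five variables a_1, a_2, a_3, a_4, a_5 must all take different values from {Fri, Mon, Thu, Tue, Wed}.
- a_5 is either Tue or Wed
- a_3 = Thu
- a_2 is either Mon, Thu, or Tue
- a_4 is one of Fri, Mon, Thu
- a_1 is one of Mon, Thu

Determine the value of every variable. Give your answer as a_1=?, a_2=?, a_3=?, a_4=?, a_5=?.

a_3 has just one choice, so a_3 = Thu. So a_1, a_2, a_4 can't be Thu.
a_1 has just one choice, so a_1 = Mon. So a_2, a_4 can't be Mon.
a_2 must be Tue (only option left). Eliminate Tue elsewhere: a_5.
a_4's domain is down to {Fri}, so a_4 = Fri.
That leaves a_5 = Wed.

a_1=Mon, a_2=Tue, a_3=Thu, a_4=Fri, a_5=Wed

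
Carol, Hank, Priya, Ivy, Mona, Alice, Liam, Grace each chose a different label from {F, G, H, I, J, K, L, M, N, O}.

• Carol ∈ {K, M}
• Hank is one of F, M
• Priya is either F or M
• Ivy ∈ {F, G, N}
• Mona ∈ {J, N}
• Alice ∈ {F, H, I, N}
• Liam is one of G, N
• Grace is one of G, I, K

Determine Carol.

Among the 8 variables, H fits only Alice (and all 8 values in {F, G, H, I, J, K, M, N} must be used), so Alice = H.
Among the 7 still-open variables, I fits only Grace (and all 7 values in {F, G, I, J, K, M, N} must be used), so Grace = I.
The 6 still-open variables together cover exactly {F, G, J, K, M, N} — 6 values for 6 variables — and J appears only in Mona's list, so Mona = J.
The 5 still-open variables together cover exactly {F, G, K, M, N} — 5 values for 5 variables — and K appears only in Carol's list, so Carol = K.

K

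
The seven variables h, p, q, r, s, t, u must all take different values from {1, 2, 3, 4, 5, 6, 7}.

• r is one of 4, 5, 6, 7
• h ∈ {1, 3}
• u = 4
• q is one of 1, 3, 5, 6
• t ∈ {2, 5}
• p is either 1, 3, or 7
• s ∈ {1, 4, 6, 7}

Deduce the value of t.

u must be 4 (only option left). Eliminate 4 elsewhere: r, s.
The 6 still-open variables draw from only 6 values {1, 2, 3, 5, 6, 7}, so each is used; only t can be 2, hence t = 2.

2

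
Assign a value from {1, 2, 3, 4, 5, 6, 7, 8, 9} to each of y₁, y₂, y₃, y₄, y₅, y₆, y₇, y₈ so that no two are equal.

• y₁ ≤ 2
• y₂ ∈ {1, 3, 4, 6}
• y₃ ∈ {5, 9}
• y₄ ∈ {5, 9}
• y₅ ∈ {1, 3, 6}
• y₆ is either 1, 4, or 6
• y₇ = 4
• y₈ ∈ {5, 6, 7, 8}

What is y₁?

y₇ has just one choice, so y₇ = 4. So y₂, y₆ can't be 4.
y₃ and y₄ between them cover only {5, 9} — a naked pair. Remove those values from y₈.
The 3 variables y₂, y₅, y₆ are confined to {1, 3, 6}, which locks those values in; drop them from y₁, y₈.
So y₁ = 2.

2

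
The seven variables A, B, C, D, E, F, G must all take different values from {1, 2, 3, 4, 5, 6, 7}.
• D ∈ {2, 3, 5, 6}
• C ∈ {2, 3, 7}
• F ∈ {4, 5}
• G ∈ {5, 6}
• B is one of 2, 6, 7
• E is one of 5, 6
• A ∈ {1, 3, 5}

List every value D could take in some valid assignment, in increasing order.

2, 3

The 7 variables together cover exactly {1, 2, 3, 4, 5, 6, 7} — 7 values for 7 variables — and 1 appears only in A's list, so A = 1.
The 6 still-open variables together cover exactly {2, 3, 4, 5, 6, 7} — 6 values for 6 variables — and 4 appears only in F's list, so F = 4.
The 2 variables E and G are confined to {5, 6}, which locks those values in; drop them from B, D.
No further eliminations apply; D can still be any of 2, 3.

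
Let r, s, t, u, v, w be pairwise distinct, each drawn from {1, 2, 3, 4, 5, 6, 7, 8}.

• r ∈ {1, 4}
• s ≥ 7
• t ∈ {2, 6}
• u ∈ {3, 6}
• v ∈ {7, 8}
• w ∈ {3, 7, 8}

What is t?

2

The 2 variables s and v are confined to {7, 8}, which locks those values in; drop them from w.
That leaves w = 3. Remove 3 from u.
u must be 6 (only option left). Eliminate 6 elsewhere: t.
So t = 2.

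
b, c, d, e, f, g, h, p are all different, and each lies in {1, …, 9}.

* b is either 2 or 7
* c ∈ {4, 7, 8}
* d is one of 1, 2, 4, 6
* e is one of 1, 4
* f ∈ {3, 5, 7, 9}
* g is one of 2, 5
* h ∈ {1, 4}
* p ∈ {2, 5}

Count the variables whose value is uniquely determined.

3

The 2 variables e and h are confined to {1, 4}, which locks those values in; drop them from c, d.
The 2 variables g and p are confined to {2, 5}, which locks those values in; drop them from b, d, f.
That leaves b = 7. Eliminate 7 elsewhere: c, f.
c must be 8 (only option left).
d has just one choice, so d = 6.
Determined: b=7, c=8, d=6. The other variables each still have more than one consistent value. That makes 3.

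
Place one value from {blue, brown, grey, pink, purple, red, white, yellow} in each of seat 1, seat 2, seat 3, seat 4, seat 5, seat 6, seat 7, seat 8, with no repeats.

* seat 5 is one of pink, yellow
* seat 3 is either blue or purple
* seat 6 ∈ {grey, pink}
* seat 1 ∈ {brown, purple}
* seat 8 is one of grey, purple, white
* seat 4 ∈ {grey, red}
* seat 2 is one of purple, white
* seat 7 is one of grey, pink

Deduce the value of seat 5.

yellow

The 8 variables together cover exactly {blue, brown, grey, pink, purple, red, white, yellow} — 8 values for 8 variables — and blue appears only in seat 3's list, so seat 3 = blue.
The 7 still-open variables draw from only 7 values {brown, grey, pink, purple, red, white, yellow}, so each is used; only seat 1 can be brown, hence seat 1 = brown.
The 6 still-open variables together cover exactly {grey, pink, purple, red, white, yellow} — 6 values for 6 variables — and red appears only in seat 4's list, so seat 4 = red.
The 5 still-open variables draw from only 5 values {grey, pink, purple, white, yellow}, so each is used; only seat 5 can be yellow, hence seat 5 = yellow.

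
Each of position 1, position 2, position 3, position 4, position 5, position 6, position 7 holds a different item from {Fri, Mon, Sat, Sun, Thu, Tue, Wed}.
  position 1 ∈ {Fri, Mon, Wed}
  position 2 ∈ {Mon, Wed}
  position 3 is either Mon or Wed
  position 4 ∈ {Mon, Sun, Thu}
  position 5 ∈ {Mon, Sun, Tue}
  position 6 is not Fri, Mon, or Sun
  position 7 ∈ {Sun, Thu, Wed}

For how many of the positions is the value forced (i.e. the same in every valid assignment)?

The 7 variables together cover exactly {Fri, Mon, Sat, Sun, Thu, Tue, Wed} — 7 values for 7 variables — and Fri appears only in position 1's list, so position 1 = Fri.
The 6 still-open variables draw from only 6 values {Mon, Sat, Sun, Thu, Tue, Wed}, so each is used; only position 6 can be Sat, hence position 6 = Sat.
The 5 still-open variables draw from only 5 values {Mon, Sun, Thu, Tue, Wed}, so each is used; only position 5 can be Tue, hence position 5 = Tue.
position 2 and position 3 share exactly the 2 values {Mon, Wed}; by pigeonhole those values go to them, so strike Mon, Wed from position 4, position 7.
Determined: position 1=Fri, position 5=Tue, position 6=Sat. The other positions each still have more than one consistent value. That makes 3.

3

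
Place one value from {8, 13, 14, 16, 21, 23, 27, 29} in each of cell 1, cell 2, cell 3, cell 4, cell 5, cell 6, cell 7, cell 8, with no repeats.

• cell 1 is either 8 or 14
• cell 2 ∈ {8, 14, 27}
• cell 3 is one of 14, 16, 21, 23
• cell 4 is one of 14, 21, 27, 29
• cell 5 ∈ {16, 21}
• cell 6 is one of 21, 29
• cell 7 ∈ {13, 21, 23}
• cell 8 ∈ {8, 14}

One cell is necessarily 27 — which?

Among the 8 variables, 13 fits only cell 7 (and all 8 values in {8, 13, 14, 16, 21, 23, 27, 29} must be used), so cell 7 = 13.
The 7 still-open variables together cover exactly {8, 14, 16, 21, 23, 27, 29} — 7 values for 7 variables — and 23 appears only in cell 3's list, so cell 3 = 23.
Among the 6 still-open variables, 16 fits only cell 5 (and all 6 values in {8, 14, 16, 21, 27, 29} must be used), so cell 5 = 16.
cell 1 and cell 8 share exactly the 2 values {8, 14}; by pigeonhole those values go to them, so strike 8, 14 from cell 2, cell 4.
So 27 goes to cell 2.

cell 2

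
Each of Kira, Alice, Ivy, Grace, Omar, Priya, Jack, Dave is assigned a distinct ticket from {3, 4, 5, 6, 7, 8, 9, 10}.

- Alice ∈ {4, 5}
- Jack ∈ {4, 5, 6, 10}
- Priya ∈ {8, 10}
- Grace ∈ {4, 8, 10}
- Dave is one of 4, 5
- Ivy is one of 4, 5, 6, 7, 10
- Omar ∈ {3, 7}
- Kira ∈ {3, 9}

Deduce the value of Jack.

The 8 variables together cover exactly {3, 4, 5, 6, 7, 8, 9, 10} — 8 values for 8 variables — and 9 appears only in Kira's list, so Kira = 9.
Among the 7 still-open variables, 3 fits only Omar (and all 7 values in {3, 4, 5, 6, 7, 8, 10} must be used), so Omar = 3.
The 6 still-open variables draw from only 6 values {4, 5, 6, 7, 8, 10}, so each is used; only Ivy can be 7, hence Ivy = 7.
The 5 still-open variables draw from only 5 values {4, 5, 6, 8, 10}, so each is used; only Jack can be 6, hence Jack = 6.

6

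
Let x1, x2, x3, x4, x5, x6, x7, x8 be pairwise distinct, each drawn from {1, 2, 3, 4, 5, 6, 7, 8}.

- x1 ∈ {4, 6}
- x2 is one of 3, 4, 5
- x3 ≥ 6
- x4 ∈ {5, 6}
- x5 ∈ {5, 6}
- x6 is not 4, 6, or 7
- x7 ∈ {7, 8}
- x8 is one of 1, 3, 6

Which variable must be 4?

The 8 variables together cover exactly {1, 2, 3, 4, 5, 6, 7, 8} — 8 values for 8 variables — and 2 appears only in x6's list, so x6 = 2.
Among the 7 still-open variables, 1 fits only x8 (and all 7 values in {1, 3, 4, 5, 6, 7, 8} must be used), so x8 = 1.
The 6 still-open variables together cover exactly {3, 4, 5, 6, 7, 8} — 6 values for 6 variables — and 3 appears only in x2's list, so x2 = 3.
Among the 5 still-open variables, 4 fits only x1 (and all 5 values in {4, 5, 6, 7, 8} must be used), so x1 = 4.

x1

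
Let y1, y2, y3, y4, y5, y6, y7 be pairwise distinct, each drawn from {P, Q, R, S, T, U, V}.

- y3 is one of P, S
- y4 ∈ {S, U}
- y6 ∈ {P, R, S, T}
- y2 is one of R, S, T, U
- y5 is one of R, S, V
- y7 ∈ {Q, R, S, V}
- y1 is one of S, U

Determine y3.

The 7 variables together cover exactly {P, Q, R, S, T, U, V} — 7 values for 7 variables — and Q appears only in y7's list, so y7 = Q.
The 6 still-open variables draw from only 6 values {P, R, S, T, U, V}, so each is used; only y5 can be V, hence y5 = V.
y1 and y4 share exactly the 2 values {S, U}; by pigeonhole those values go to them, so strike S, U from y2, y3, y6.
So y3 = P.

P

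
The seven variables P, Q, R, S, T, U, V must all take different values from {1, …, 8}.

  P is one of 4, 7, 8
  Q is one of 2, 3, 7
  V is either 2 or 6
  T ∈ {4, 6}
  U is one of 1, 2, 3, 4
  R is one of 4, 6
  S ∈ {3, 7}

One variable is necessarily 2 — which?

V

The 7 variables together cover exactly {1, 2, 3, 4, 6, 7, 8} — 7 values for 7 variables — and 1 appears only in U's list, so U = 1.
The 6 still-open variables draw from only 6 values {2, 3, 4, 6, 7, 8}, so each is used; only P can be 8, hence P = 8.
R and T share exactly the 2 values {4, 6}; by pigeonhole those values go to them, so strike 4, 6 from V.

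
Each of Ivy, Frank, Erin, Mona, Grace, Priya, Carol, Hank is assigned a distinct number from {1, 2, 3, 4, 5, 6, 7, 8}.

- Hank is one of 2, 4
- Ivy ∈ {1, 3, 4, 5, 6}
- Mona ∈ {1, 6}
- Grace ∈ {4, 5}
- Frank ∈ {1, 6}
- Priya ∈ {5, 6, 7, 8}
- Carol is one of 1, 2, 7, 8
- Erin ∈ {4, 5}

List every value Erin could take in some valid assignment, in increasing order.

4, 5

Among the 8 variables, 3 fits only Ivy (and all 8 values in {1, 2, 3, 4, 5, 6, 7, 8} must be used), so Ivy = 3.
Frank and Mona share exactly the 2 values {1, 6}; by pigeonhole those values go to them, so strike 1, 6 from Priya, Carol.
Erin and Grace between them cover only {4, 5} — a naked pair. Remove those values from Priya, Hank.
Hank must be 2 (only option left). Remove 2 from Carol.
No further eliminations apply; Erin can still be any of 4, 5.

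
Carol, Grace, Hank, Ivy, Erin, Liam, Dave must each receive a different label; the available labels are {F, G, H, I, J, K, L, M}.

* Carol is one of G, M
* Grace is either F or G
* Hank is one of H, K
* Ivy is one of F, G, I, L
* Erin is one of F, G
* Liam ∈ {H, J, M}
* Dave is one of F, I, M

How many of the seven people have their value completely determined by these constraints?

3

Grace and Erin share exactly the 2 values {F, G}; by pigeonhole those values go to them, so strike F, G from Carol, Ivy, Dave.
Carol has just one choice, so Carol = M. So Liam, Dave can't be M.
Dave's domain is down to {I}, so Dave = I. Strike I from Ivy.
Ivy's domain is down to {L}, so Ivy = L.
Determined: Carol=M, Ivy=L, Dave=I. The other people each still have more than one consistent value. That makes 3.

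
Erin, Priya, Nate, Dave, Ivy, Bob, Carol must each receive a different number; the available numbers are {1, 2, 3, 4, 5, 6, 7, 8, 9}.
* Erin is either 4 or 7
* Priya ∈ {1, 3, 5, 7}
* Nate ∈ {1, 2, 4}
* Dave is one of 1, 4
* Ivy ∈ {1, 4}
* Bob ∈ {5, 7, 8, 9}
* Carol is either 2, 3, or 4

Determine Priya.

The 2 variables Dave and Ivy are confined to {1, 4}, which locks those values in; drop them from Erin, Priya, Nate, Carol.
Erin has just one choice, so Erin = 7. Eliminate 7 elsewhere: Priya, Bob.
Nate's domain is down to {2}, so Nate = 2. Remove 2 from Carol.
Carol must be 3 (only option left). So Priya can't be 3.
So Priya = 5.

5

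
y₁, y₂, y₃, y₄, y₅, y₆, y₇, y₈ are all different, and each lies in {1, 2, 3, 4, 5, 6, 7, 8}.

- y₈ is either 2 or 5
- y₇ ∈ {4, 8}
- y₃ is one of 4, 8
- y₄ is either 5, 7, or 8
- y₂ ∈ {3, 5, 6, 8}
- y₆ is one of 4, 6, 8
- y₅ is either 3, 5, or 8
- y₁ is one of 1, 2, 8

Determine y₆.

The 8 variables together cover exactly {1, 2, 3, 4, 5, 6, 7, 8} — 8 values for 8 variables — and 1 appears only in y₁'s list, so y₁ = 1.
The 7 still-open variables draw from only 7 values {2, 3, 4, 5, 6, 7, 8}, so each is used; only y₈ can be 2, hence y₈ = 2.
The 6 still-open variables together cover exactly {3, 4, 5, 6, 7, 8} — 6 values for 6 variables — and 7 appears only in y₄'s list, so y₄ = 7.
y₃ and y₇ share exactly the 2 values {4, 8}; by pigeonhole those values go to them, so strike 4, 8 from y₂, y₅, y₆.
So y₆ = 6.

6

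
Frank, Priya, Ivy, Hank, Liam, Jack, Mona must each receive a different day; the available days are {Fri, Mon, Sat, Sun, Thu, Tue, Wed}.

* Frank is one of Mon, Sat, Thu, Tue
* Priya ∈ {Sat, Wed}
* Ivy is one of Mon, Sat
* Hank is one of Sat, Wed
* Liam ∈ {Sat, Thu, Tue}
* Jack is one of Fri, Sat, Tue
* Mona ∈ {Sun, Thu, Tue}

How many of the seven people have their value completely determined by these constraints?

The 7 variables draw from only 7 values {Fri, Mon, Sat, Sun, Thu, Tue, Wed}, so each is used; only Jack can be Fri, hence Jack = Fri.
The 6 still-open variables together cover exactly {Mon, Sat, Sun, Thu, Tue, Wed} — 6 values for 6 variables — and Sun appears only in Mona's list, so Mona = Sun.
Priya and Hank share exactly the 2 values {Sat, Wed}; by pigeonhole those values go to them, so strike Sat, Wed from Frank, Ivy, Liam.
Ivy's domain is down to {Mon}, so Ivy = Mon. Remove Mon from Frank.
Determined: Ivy=Mon, Jack=Fri, Mona=Sun. The other people each still have more than one consistent value. That makes 3.

3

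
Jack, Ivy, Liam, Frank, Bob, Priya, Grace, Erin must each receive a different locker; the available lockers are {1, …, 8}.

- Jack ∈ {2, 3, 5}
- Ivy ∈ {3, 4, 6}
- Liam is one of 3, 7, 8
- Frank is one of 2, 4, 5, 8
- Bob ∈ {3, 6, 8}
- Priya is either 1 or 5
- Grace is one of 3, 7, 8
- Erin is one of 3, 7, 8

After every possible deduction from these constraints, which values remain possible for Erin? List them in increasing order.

3, 7, 8

The 8 variables together cover exactly {1, 2, 3, 4, 5, 6, 7, 8} — 8 values for 8 variables — and 1 appears only in Priya's list, so Priya = 1.
The 3 variables Liam, Grace, Erin are confined to {3, 7, 8}, which locks those values in; drop them from Jack, Ivy, Frank, Bob.
Bob must be 6 (only option left). Remove 6 from Ivy.
Ivy must be 4 (only option left). Remove 4 from Frank.
No further eliminations apply; Erin can still be any of 3, 7, 8.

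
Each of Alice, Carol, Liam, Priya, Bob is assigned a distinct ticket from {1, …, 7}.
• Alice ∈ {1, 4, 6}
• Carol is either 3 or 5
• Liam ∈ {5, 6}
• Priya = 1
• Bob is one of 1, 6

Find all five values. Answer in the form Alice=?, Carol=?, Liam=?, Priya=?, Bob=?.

Alice=4, Carol=3, Liam=5, Priya=1, Bob=6

Priya's domain is down to {1}, so Priya = 1. Remove 1 from Alice, Bob.
Bob's domain is down to {6}, so Bob = 6. So Alice, Liam can't be 6.
Alice's domain is down to {4}, so Alice = 4.
Liam must be 5 (only option left). Strike 5 from Carol.
Carol must be 3 (only option left).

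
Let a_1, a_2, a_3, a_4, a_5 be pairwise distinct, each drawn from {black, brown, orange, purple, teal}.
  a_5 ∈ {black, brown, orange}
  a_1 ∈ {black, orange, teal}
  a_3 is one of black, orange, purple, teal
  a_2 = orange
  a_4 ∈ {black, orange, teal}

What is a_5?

brown

a_2's domain is down to {orange}, so a_2 = orange. Remove orange from a_1, a_3, a_4, a_5.
Among the 4 still-open variables, brown fits only a_5 (and all 4 values in {black, brown, purple, teal} must be used), so a_5 = brown.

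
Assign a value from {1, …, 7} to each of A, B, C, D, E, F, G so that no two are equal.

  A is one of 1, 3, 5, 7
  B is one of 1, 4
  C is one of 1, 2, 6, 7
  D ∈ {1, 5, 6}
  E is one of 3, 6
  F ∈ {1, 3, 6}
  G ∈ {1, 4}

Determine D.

5

The 7 variables together cover exactly {1, 2, 3, 4, 5, 6, 7} — 7 values for 7 variables — and 2 appears only in C's list, so C = 2.
The 6 still-open variables together cover exactly {1, 3, 4, 5, 6, 7} — 6 values for 6 variables — and 7 appears only in A's list, so A = 7.
The 5 still-open variables draw from only 5 values {1, 3, 4, 5, 6}, so each is used; only D can be 5, hence D = 5.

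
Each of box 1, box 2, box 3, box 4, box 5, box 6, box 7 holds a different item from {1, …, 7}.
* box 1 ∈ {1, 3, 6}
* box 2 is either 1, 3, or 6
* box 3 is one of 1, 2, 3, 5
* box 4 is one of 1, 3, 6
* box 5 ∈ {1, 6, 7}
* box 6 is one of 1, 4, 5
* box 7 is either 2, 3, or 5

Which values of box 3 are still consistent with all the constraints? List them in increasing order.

2, 5

The 7 variables together cover exactly {1, 2, 3, 4, 5, 6, 7} — 7 values for 7 variables — and 4 appears only in box 6's list, so box 6 = 4.
Among the 6 still-open variables, 7 fits only box 5 (and all 6 values in {1, 2, 3, 5, 6, 7} must be used), so box 5 = 7.
box 1, box 2, box 4 share exactly the 3 values {1, 3, 6}; by pigeonhole those values go to them, so strike 1, 3, 6 from box 3, box 7.
No further eliminations apply; box 3 can still be any of 2, 5.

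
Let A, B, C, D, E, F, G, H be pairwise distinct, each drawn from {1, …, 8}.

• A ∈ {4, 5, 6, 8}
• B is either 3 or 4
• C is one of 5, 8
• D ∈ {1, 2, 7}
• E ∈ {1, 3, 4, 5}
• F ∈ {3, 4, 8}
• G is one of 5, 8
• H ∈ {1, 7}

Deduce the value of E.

The 8 variables together cover exactly {1, 2, 3, 4, 5, 6, 7, 8} — 8 values for 8 variables — and 2 appears only in D's list, so D = 2.
Among the 7 still-open variables, 6 fits only A (and all 7 values in {1, 3, 4, 5, 6, 7, 8} must be used), so A = 6.
The 6 still-open variables draw from only 6 values {1, 3, 4, 5, 7, 8}, so each is used; only H can be 7, hence H = 7.
Among the 5 still-open variables, 1 fits only E (and all 5 values in {1, 3, 4, 5, 8} must be used), so E = 1.

1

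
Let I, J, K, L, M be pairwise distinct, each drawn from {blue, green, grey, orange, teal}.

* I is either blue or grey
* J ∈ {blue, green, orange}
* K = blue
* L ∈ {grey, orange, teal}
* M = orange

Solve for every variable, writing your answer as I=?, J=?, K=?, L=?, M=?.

I=grey, J=green, K=blue, L=teal, M=orange

K has just one choice, so K = blue. So I, J can't be blue.
M must be orange (only option left). Eliminate orange elsewhere: J, L.
I has just one choice, so I = grey. Strike grey from L.
J must be green (only option left).
L must be teal (only option left).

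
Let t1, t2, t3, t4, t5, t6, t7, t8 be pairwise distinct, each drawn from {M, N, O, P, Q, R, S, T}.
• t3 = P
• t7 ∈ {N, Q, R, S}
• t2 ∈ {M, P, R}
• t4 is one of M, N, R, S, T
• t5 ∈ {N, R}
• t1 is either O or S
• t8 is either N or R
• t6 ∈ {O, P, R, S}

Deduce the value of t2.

M

t3 must be P (only option left). Strike P from t2, t6.
The 7 still-open variables together cover exactly {M, N, O, Q, R, S, T} — 7 values for 7 variables — and Q appears only in t7's list, so t7 = Q.
Among the 6 still-open variables, T fits only t4 (and all 6 values in {M, N, O, R, S, T} must be used), so t4 = T.
Among the 5 still-open variables, M fits only t2 (and all 5 values in {M, N, O, R, S} must be used), so t2 = M.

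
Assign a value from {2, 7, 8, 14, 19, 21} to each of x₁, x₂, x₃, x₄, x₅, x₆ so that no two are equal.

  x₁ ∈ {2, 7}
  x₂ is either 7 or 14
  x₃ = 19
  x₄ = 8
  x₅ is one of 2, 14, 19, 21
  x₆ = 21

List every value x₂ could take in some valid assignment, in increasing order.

x₃ has just one choice, so x₃ = 19. Eliminate 19 elsewhere: x₅.
x₄'s domain is down to {8}, so x₄ = 8.
x₆'s domain is down to {21}, so x₆ = 21. Strike 21 from x₅.
No further eliminations apply; x₂ can still be any of 7, 14.

7, 14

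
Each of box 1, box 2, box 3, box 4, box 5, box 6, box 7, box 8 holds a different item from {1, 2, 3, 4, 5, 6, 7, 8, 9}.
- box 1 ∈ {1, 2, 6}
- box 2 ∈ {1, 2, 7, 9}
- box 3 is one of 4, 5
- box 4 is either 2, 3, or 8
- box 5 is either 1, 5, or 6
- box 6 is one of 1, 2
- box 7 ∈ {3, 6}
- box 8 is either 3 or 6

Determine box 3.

4

The 2 variables box 7 and box 8 are confined to {3, 6}, which locks those values in; drop them from box 1, box 4, box 5.
box 1 and box 6 share exactly the 2 values {1, 2}; by pigeonhole those values go to them, so strike 1, 2 from box 2, box 4, box 5.
box 4's domain is down to {8}, so box 4 = 8.
That leaves box 5 = 5. Strike 5 from box 3.
So box 3 = 4.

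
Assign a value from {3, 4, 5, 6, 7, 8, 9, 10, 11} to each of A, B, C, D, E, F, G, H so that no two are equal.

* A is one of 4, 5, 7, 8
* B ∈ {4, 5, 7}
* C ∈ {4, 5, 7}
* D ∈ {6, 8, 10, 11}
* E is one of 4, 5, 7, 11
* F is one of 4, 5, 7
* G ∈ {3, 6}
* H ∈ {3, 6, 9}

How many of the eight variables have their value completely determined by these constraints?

B, C, F share exactly the 3 values {4, 5, 7}; by pigeonhole those values go to them, so strike 4, 5, 7 from A, E.
A must be 8 (only option left). Strike 8 from D.
That leaves E = 11. Eliminate 11 elsewhere: D.
Determined: A=8, E=11. The other variables each still have more than one consistent value. That makes 2.

2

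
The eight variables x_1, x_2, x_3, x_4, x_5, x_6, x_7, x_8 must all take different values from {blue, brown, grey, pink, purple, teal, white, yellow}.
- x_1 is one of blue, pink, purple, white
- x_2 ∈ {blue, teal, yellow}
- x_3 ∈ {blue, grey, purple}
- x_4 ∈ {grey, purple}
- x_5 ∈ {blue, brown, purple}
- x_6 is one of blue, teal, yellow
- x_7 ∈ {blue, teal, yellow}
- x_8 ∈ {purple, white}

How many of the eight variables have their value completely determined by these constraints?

3

The 8 variables draw from only 8 values {blue, brown, grey, pink, purple, teal, white, yellow}, so each is used; only x_5 can be brown, hence x_5 = brown.
Among the 7 still-open variables, pink fits only x_1 (and all 7 values in {blue, grey, pink, purple, teal, white, yellow} must be used), so x_1 = pink.
The 6 still-open variables draw from only 6 values {blue, grey, purple, teal, white, yellow}, so each is used; only x_8 can be white, hence x_8 = white.
x_2, x_6, x_7 share exactly the 3 values {blue, teal, yellow}; by pigeonhole those values go to them, so strike blue, teal, yellow from x_3.
Determined: x_1=pink, x_5=brown, x_8=white. The other variables each still have more than one consistent value. That makes 3.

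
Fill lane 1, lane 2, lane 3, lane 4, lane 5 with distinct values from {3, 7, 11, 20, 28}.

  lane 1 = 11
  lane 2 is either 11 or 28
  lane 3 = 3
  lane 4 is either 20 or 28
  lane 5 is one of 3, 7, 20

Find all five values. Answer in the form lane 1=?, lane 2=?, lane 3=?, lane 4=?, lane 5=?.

lane 1=11, lane 2=28, lane 3=3, lane 4=20, lane 5=7

lane 1's domain is down to {11}, so lane 1 = 11. Remove 11 from lane 2.
lane 2's domain is down to {28}, so lane 2 = 28. Eliminate 28 elsewhere: lane 4.
That leaves lane 3 = 3. Eliminate 3 elsewhere: lane 5.
That leaves lane 4 = 20. Remove 20 from lane 5.
lane 5's domain is down to {7}, so lane 5 = 7.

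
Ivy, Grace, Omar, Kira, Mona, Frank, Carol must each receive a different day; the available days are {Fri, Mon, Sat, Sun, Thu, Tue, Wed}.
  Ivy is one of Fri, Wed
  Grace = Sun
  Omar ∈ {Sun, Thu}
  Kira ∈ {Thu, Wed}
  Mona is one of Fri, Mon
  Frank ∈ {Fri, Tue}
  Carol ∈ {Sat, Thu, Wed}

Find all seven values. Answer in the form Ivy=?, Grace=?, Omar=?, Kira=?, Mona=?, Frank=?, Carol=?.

Grace must be Sun (only option left). So Omar can't be Sun.
Omar has just one choice, so Omar = Thu. So Kira, Carol can't be Thu.
Kira's domain is down to {Wed}, so Kira = Wed. Eliminate Wed elsewhere: Ivy, Carol.
Carol must be Sat (only option left).
Ivy must be Fri (only option left). Remove Fri from Mona, Frank.
Mona must be Mon (only option left).
Frank's domain is down to {Tue}, so Frank = Tue.

Ivy=Fri, Grace=Sun, Omar=Thu, Kira=Wed, Mona=Mon, Frank=Tue, Carol=Sat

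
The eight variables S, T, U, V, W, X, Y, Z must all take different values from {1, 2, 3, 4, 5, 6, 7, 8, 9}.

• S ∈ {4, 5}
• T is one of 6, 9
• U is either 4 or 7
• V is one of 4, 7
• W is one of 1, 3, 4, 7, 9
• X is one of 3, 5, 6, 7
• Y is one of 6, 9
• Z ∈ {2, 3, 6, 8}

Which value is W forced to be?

1

T and Y share exactly the 2 values {6, 9}; by pigeonhole those values go to them, so strike 6, 9 from W, X, Z.
The 2 variables U and V are confined to {4, 7}, which locks those values in; drop them from S, W, X.
That leaves S = 5. Remove 5 from X.
X's domain is down to {3}, so X = 3. Remove 3 from W, Z.
So W = 1.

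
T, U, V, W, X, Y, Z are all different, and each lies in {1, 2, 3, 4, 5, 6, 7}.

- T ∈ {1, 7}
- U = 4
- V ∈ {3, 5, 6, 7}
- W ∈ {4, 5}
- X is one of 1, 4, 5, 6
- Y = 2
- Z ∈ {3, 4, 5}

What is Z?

U has just one choice, so U = 4. Strike 4 from W, X, Z.
W has just one choice, so W = 5. Strike 5 from V, X, Z.
So Z = 3.

3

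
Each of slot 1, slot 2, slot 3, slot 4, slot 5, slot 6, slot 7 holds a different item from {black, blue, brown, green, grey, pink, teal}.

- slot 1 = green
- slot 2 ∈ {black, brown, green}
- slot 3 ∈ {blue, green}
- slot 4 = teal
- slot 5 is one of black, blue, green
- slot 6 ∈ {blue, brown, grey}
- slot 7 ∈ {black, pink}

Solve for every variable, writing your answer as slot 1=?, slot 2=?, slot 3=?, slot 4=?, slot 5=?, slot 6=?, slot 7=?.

slot 1=green, slot 2=brown, slot 3=blue, slot 4=teal, slot 5=black, slot 6=grey, slot 7=pink

slot 1's domain is down to {green}, so slot 1 = green. Eliminate green elsewhere: slot 2, slot 3, slot 5.
slot 3's domain is down to {blue}, so slot 3 = blue. Remove blue from slot 5, slot 6.
That leaves slot 4 = teal.
slot 5's domain is down to {black}, so slot 5 = black. Strike black from slot 2, slot 7.
slot 7 must be pink (only option left).
slot 2's domain is down to {brown}, so slot 2 = brown. Eliminate brown elsewhere: slot 6.
slot 6's domain is down to {grey}, so slot 6 = grey.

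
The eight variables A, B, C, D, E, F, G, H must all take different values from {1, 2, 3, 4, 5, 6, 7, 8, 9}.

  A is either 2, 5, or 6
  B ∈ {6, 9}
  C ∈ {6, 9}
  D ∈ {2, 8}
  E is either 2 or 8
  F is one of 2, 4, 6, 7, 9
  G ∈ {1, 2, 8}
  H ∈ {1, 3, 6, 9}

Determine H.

B and C between them cover only {6, 9} — a naked pair. Remove those values from A, F, H.
D and E share exactly the 2 values {2, 8}; by pigeonhole those values go to them, so strike 2, 8 from A, F, G.
A must be 5 (only option left).
G's domain is down to {1}, so G = 1. So H can't be 1.
So H = 3.

3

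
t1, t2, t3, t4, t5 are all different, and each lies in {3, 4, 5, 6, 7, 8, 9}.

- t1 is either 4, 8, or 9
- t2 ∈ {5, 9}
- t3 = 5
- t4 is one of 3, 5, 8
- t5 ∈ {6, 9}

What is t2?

t3 has just one choice, so t3 = 5. Remove 5 from t2, t4.
So t2 = 9.

9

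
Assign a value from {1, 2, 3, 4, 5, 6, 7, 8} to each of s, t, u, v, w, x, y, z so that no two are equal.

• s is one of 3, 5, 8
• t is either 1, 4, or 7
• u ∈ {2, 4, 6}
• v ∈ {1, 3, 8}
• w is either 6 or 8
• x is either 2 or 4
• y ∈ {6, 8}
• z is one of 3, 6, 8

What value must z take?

Among the 8 variables, 5 fits only s (and all 8 values in {1, 2, 3, 4, 5, 6, 7, 8} must be used), so s = 5.
Among the 7 still-open variables, 7 fits only t (and all 7 values in {1, 2, 3, 4, 6, 7, 8} must be used), so t = 7.
The 6 still-open variables draw from only 6 values {1, 2, 3, 4, 6, 8}, so each is used; only v can be 1, hence v = 1.
The 5 still-open variables draw from only 5 values {2, 3, 4, 6, 8}, so each is used; only z can be 3, hence z = 3.

3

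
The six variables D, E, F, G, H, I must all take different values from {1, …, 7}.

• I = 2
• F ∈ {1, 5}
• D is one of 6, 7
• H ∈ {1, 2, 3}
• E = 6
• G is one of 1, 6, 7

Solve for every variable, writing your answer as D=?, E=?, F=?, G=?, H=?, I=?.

E must be 6 (only option left). Strike 6 from D, G.
I has just one choice, so I = 2. So H can't be 2.
D has just one choice, so D = 7. Eliminate 7 elsewhere: G.
That leaves G = 1. So F, H can't be 1.
H must be 3 (only option left).
F must be 5 (only option left).

D=7, E=6, F=5, G=1, H=3, I=2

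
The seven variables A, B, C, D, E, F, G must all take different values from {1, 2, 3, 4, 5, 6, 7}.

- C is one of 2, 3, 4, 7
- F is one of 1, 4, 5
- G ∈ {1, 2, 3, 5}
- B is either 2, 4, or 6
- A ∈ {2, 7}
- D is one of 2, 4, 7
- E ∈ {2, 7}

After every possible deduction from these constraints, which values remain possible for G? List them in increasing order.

1, 5

Among the 7 variables, 6 fits only B (and all 7 values in {1, 2, 3, 4, 5, 6, 7} must be used), so B = 6.
The 2 variables A and E are confined to {2, 7}, which locks those values in; drop them from C, D, G.
D's domain is down to {4}, so D = 4. Strike 4 from C, F.
C's domain is down to {3}, so C = 3. Remove 3 from G.
No further eliminations apply; G can still be any of 1, 5.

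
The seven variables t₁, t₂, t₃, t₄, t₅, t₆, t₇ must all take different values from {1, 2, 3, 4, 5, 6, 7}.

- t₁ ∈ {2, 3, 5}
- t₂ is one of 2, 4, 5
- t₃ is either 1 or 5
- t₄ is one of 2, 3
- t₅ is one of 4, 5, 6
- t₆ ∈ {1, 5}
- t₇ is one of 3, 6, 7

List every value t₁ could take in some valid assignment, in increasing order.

2, 3

The 7 variables draw from only 7 values {1, 2, 3, 4, 5, 6, 7}, so each is used; only t₇ can be 7, hence t₇ = 7.
The 6 still-open variables together cover exactly {1, 2, 3, 4, 5, 6} — 6 values for 6 variables — and 6 appears only in t₅'s list, so t₅ = 6.
Among the 5 still-open variables, 4 fits only t₂ (and all 5 values in {1, 2, 3, 4, 5} must be used), so t₂ = 4.
The 2 variables t₃ and t₆ are confined to {1, 5}, which locks those values in; drop them from t₁.
No further eliminations apply; t₁ can still be any of 2, 3.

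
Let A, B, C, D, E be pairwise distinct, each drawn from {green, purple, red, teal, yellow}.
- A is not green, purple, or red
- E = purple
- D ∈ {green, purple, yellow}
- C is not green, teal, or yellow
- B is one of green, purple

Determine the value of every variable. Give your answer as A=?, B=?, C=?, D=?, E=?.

A=teal, B=green, C=red, D=yellow, E=purple

E's domain is down to {purple}, so E = purple. Strike purple from B, C, D.
That leaves B = green. Eliminate green elsewhere: D.
C must be red (only option left).
That leaves D = yellow. So A can't be yellow.
That leaves A = teal.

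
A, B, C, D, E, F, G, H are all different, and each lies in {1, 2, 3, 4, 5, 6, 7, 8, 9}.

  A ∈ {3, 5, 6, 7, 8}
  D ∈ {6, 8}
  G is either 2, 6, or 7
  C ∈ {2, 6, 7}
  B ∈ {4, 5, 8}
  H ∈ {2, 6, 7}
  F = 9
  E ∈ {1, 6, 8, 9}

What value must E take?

1

F's domain is down to {9}, so F = 9. Remove 9 from E.
C, G, H between them cover only {2, 6, 7} — a naked triple. Remove those values from A, D, E.
D's domain is down to {8}, so D = 8. Strike 8 from A, B, E.
So E = 1.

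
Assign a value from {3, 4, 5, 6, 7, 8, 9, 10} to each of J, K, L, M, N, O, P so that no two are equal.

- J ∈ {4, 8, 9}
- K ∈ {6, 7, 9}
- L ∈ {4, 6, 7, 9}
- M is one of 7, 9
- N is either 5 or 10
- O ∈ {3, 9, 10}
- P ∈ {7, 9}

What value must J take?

8

M and P between them cover only {7, 9} — a naked pair. Remove those values from J, K, L, O.
K has just one choice, so K = 6. Eliminate 6 elsewhere: L.
L has just one choice, so L = 4. So J can't be 4.
So J = 8.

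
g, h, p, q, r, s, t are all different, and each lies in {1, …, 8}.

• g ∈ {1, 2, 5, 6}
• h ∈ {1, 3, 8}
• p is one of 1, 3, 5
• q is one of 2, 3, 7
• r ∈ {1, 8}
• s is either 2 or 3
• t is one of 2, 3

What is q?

Among the 7 variables, 6 fits only g (and all 7 values in {1, 2, 3, 5, 6, 7, 8} must be used), so g = 6.
The 6 still-open variables draw from only 6 values {1, 2, 3, 5, 7, 8}, so each is used; only p can be 5, hence p = 5.
The 5 still-open variables draw from only 5 values {1, 2, 3, 7, 8}, so each is used; only q can be 7, hence q = 7.

7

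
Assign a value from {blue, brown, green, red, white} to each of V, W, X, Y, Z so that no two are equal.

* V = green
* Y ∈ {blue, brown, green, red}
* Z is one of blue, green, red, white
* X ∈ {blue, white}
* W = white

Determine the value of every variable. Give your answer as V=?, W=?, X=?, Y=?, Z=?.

V=green, W=white, X=blue, Y=brown, Z=red

V must be green (only option left). Remove green from Y, Z.
That leaves W = white. Strike white from X, Z.
That leaves X = blue. Eliminate blue elsewhere: Y, Z.
Z must be red (only option left). Strike red from Y.
Y has just one choice, so Y = brown.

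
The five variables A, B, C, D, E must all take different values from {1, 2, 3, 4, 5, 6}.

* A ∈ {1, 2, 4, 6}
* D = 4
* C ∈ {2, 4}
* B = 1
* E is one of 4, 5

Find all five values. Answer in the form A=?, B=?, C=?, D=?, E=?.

B has just one choice, so B = 1. Remove 1 from A.
D must be 4 (only option left). Eliminate 4 elsewhere: A, C, E.
E's domain is down to {5}, so E = 5.
C has just one choice, so C = 2. Remove 2 from A.
A must be 6 (only option left).

A=6, B=1, C=2, D=4, E=5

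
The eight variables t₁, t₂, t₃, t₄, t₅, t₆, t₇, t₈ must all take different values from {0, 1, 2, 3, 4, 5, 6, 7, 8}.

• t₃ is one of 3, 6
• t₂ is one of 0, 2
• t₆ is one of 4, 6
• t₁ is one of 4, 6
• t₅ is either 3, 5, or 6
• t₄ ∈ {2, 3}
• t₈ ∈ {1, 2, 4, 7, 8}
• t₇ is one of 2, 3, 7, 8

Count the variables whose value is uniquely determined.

4

The 2 variables t₁ and t₆ are confined to {4, 6}, which locks those values in; drop them from t₃, t₅, t₈.
t₃ has just one choice, so t₃ = 3. Strike 3 from t₄, t₅, t₇.
That leaves t₄ = 2. Remove 2 from t₂, t₇, t₈.
t₅ must be 5 (only option left).
t₂ has just one choice, so t₂ = 0.
Determined: t₂=0, t₃=3, t₄=2, t₅=5. The other variables each still have more than one consistent value. That makes 4.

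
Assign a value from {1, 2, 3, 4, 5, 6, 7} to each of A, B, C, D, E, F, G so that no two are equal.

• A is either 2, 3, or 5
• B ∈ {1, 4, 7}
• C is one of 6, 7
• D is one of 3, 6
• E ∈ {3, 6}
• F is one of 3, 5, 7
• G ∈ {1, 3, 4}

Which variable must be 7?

C

Among the 7 variables, 2 fits only A (and all 7 values in {1, 2, 3, 4, 5, 6, 7} must be used), so A = 2.
The 6 still-open variables draw from only 6 values {1, 3, 4, 5, 6, 7}, so each is used; only F can be 5, hence F = 5.
D and E between them cover only {3, 6} — a naked pair. Remove those values from C, G.
So 7 goes to C.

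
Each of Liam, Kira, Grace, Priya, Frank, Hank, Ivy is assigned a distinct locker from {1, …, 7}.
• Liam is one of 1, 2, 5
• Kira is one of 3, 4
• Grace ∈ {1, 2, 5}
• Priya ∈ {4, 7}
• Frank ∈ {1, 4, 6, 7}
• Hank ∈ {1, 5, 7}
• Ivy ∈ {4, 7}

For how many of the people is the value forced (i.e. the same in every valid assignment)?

Among the 7 variables, 3 fits only Kira (and all 7 values in {1, 2, 3, 4, 5, 6, 7} must be used), so Kira = 3.
The 6 still-open variables together cover exactly {1, 2, 4, 5, 6, 7} — 6 values for 6 variables — and 6 appears only in Frank's list, so Frank = 6.
Priya and Ivy between them cover only {4, 7} — a naked pair. Remove those values from Hank.
Determined: Kira=3, Frank=6. The other people each still have more than one consistent value. That makes 2.

2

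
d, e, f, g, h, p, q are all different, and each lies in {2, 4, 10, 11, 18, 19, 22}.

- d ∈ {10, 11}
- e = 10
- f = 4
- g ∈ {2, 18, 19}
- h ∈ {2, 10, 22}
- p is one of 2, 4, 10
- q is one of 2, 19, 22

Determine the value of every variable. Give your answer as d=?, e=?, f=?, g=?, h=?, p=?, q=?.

e has just one choice, so e = 10. Remove 10 from d, h, p.
f has just one choice, so f = 4. So p can't be 4.
p has just one choice, so p = 2. Remove 2 from g, h, q.
d has just one choice, so d = 11.
That leaves h = 22. Strike 22 from q.
q has just one choice, so q = 19. Eliminate 19 elsewhere: g.
g's domain is down to {18}, so g = 18.

d=11, e=10, f=4, g=18, h=22, p=2, q=19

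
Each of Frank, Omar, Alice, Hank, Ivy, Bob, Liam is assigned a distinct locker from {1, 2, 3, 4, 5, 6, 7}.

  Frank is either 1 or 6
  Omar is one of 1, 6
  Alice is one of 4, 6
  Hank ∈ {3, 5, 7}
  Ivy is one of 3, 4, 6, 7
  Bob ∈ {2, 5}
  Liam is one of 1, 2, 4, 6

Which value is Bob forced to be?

5

Frank and Omar between them cover only {1, 6} — a naked pair. Remove those values from Alice, Ivy, Liam.
Alice must be 4 (only option left). Remove 4 from Ivy, Liam.
That leaves Liam = 2. Eliminate 2 elsewhere: Bob.
So Bob = 5.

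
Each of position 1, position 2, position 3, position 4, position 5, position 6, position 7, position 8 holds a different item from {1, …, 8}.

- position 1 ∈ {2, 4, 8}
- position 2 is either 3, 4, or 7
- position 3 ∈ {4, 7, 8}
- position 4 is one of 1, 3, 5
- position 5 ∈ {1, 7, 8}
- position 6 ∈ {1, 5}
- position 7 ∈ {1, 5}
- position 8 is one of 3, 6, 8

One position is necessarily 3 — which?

position 4

The 8 variables draw from only 8 values {1, 2, 3, 4, 5, 6, 7, 8}, so each is used; only position 1 can be 2, hence position 1 = 2.
The 7 still-open variables together cover exactly {1, 3, 4, 5, 6, 7, 8} — 7 values for 7 variables — and 6 appears only in position 8's list, so position 8 = 6.
The 2 variables position 6 and position 7 are confined to {1, 5}, which locks those values in; drop them from position 4, position 5.
So 3 goes to position 4.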